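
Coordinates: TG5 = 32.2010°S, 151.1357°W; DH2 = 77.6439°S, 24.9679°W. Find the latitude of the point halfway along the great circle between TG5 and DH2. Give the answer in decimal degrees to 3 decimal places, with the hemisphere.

63.878°S

Bx = cos φ₂ cos Δλ = -0.126285,  By = cos φ₂ sin Δλ = 0.172750
φₘ = atan2(sin φ₁ + sin φ₂, √((cos φ₁ + Bx)² + By²)) = -63.87772°
λₘ = λ₁ + atan2(By, cos φ₁ + Bx) = -137.64191°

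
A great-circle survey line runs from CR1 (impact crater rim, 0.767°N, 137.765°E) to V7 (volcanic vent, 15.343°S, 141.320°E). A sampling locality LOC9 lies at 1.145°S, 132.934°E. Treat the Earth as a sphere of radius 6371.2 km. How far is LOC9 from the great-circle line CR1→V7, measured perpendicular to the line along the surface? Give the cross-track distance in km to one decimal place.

δ₁₃ = central angle CR1→LOC9 = 0.090676 rad  (haversine)
θ₁₃ = bearing CR1→LOC9 = 248.412°,  θ₁₂ = bearing CR1→V7 = 167.838°
dₓₜ = R·arcsin(sin δ₁₃ · sin(θ₁₃ − θ₁₂)) = 6371.2·arcsin(0.09055·sin(80.574°)) = 569.896 km
|dₓₜ| = 569.896 km

569.9 km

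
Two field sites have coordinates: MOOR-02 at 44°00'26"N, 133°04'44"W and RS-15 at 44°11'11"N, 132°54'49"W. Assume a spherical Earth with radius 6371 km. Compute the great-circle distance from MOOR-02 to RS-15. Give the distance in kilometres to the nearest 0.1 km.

23.9 km

MOOR-02: φ = +44.00722°, λ = -133.07889°
RS-15: φ = +44.18639°, λ = -132.91361°
Δφ = 0.1792°,  Δλ = 0.1653°
a = sin²(Δφ/2) + cos φ₁ cos φ₂ sin²(Δλ/2) = 0.000004
c = 2·arcsin(√a) = 0.003751 rad = 0.2149°
d = R·c = 6371 × 0.003751 = 23.9 km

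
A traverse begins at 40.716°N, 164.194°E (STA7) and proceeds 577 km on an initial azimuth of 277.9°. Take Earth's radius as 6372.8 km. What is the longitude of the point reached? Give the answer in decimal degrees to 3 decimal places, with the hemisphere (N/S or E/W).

157.355°E

δ = d/R = 577/6372.8 = 0.090541 rad
φ₂ = arcsin(sin φ₁ cos δ + cos φ₁ sin δ cos θ)
   = arcsin(0.65231·0.99590 + 0.75795·0.09042·0.13744) = 41.22804°
λ₂ = λ₁ + atan2(sin θ sin δ cos φ₁, cos δ − sin φ₁ sin φ₂) = 157.35498°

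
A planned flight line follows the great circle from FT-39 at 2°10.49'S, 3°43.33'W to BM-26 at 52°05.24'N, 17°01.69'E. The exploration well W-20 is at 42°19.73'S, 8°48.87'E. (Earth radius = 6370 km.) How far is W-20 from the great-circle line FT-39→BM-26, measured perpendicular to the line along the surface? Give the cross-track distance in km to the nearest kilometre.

FT-39: φ = -2.17483°, λ = -3.72217°
BM-26: φ = +52.08733°, λ = +17.02817°
W-20: φ = -42.32883°, λ = +8.81450°
δ₁₃ = central angle FT-39→W-20 = 0.727709 rad  (haversine)
θ₁₃ = bearing FT-39→W-20 = 166.039°,  θ₁₂ = bearing FT-39→BM-26 = 15.040°
dₓₜ = R·arcsin(sin δ₁₃ · sin(θ₁₃ − θ₁₂)) = 6370·arcsin(0.66516·sin(150.999°)) = 2091.628 km
|dₓₜ| = 2091.628 km

2092 km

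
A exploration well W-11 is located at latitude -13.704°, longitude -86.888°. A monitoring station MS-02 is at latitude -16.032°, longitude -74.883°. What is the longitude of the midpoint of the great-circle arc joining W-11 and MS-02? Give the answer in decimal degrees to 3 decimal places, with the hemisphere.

Bx = cos φ₂ cos Δλ = 0.940088,  By = cos φ₂ sin Δλ = 0.199908
φₘ = atan2(sin φ₁ + sin φ₂, √((cos φ₁ + Bx)² + By²)) = -14.94630°
λₘ = λ₁ + atan2(By, cos φ₁ + Bx) = -80.91800°

80.918°W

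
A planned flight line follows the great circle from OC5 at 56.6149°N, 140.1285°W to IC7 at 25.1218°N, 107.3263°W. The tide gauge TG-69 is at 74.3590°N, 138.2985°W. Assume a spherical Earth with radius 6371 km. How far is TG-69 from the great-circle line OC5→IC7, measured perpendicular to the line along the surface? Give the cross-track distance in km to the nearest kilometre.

δ₁₃ = central angle OC5→TG-69 = 0.309941 rad  (haversine)
θ₁₃ = bearing OC5→TG-69 = 1.618°,  θ₁₂ = bearing OC5→IC7 = 129.327°
dₓₜ = R·arcsin(sin δ₁₃ · sin(θ₁₃ − θ₁₂)) = 6371·arcsin(0.30500·sin(-127.709°)) = -1552.617 km
|dₓₜ| = 1552.617 km

1553 km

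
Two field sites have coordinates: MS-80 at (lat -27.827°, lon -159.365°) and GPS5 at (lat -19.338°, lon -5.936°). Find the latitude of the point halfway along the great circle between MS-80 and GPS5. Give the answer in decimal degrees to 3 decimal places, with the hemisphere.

Bx = cos φ₂ cos Δλ = -0.843921,  By = cos φ₂ sin Δλ = 0.422070
φₘ = atan2(sin φ₁ + sin φ₂, √((cos φ₁ + Bx)² + By²)) = -62.01518°
λₘ = λ₁ + atan2(By, cos φ₁ + Bx) = -74.83799°

62.015°S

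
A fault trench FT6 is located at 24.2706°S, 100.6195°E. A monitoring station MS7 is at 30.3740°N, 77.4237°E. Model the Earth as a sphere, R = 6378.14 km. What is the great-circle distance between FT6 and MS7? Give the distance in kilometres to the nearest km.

6568 km

Δφ = 54.6446°,  Δλ = -23.1958°
a = sin²(Δφ/2) + cos φ₁ cos φ₂ sin²(Δλ/2) = 0.242465
c = 2·arcsin(√a) = 1.029707 rad = 58.9979°
d = R·c = 6378.14 × 1.029707 = 6567.6 km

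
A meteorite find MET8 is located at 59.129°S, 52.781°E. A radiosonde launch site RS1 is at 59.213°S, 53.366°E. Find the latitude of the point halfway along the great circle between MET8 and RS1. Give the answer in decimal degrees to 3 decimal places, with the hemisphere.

Bx = cos φ₂ cos Δλ = 0.511821,  By = cos φ₂ sin Δλ = 0.005226
φₘ = atan2(sin φ₁ + sin φ₂, √((cos φ₁ + Bx)² + By²)) = -59.17133°
λₘ = λ₁ + atan2(By, cos φ₁ + Bx) = 53.07314°

59.171°S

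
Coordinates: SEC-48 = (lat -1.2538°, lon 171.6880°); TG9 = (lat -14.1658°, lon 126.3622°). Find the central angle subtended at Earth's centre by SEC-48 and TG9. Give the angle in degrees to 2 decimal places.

46.62°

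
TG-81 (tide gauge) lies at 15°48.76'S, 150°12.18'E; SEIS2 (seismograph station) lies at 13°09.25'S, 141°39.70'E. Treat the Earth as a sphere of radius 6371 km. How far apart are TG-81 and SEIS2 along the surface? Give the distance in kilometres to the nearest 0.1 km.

TG-81: φ = -15.81267°, λ = +150.20300°
SEIS2: φ = -13.15417°, λ = +141.66167°
Δφ = 2.6585°,  Δλ = -8.5413°
a = sin²(Δφ/2) + cos φ₁ cos φ₂ sin²(Δλ/2) = 0.005734
c = 2·arcsin(√a) = 0.151589 rad = 8.6854°
d = R·c = 6371 × 0.151589 = 965.8 km

965.8 km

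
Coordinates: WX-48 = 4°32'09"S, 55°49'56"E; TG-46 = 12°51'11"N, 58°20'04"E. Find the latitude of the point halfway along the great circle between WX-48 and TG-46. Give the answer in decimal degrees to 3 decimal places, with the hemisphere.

4.160°N

WX-48: φ = -4.53583°, λ = +55.83222°
TG-46: φ = +12.85306°, λ = +58.33444°
Bx = cos φ₂ cos Δλ = 0.974014,  By = cos φ₂ sin Δλ = 0.042564
φₘ = atan2(sin φ₁ + sin φ₂, √((cos φ₁ + Bx)² + By²)) = 4.15960°
λₘ = λ₁ + atan2(By, cos φ₁ + Bx) = 57.06942°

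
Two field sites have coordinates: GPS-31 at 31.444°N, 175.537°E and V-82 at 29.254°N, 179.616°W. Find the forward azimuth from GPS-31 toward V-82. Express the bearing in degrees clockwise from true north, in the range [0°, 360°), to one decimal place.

Δλ = 4.8470°
y = sin Δλ · cos φ₂ = 0.073719
x = cos φ₁ sin φ₂ − sin φ₁ cos φ₂ cos Δλ = -0.036586
θ = atan2(y, x) = 116.3947° → 116.3947° (mod 360°)

116.4°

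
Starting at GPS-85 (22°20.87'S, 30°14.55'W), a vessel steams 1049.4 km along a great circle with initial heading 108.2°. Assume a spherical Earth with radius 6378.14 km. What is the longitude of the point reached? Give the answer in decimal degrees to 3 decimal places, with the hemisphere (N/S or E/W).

20.358°W

GPS-85: φ = -22.34783°, λ = -30.24250°
δ = d/R = 1049.4/6378.14 = 0.164531 rad
φ₂ = arcsin(sin φ₁ cos δ + cos φ₁ sin δ cos θ)
   = arcsin(-0.38023·0.98650 + 0.92489·0.16379·-0.31233) = -24.98674°
λ₂ = λ₁ + atan2(sin θ sin δ cos φ₁, cos δ − sin φ₁ sin φ₂) = -20.35804°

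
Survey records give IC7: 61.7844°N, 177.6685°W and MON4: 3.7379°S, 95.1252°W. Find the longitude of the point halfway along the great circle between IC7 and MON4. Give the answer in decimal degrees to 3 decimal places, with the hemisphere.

Bx = cos φ₂ cos Δλ = 0.129501,  By = cos φ₂ sin Δλ = 0.989434
φₘ = atan2(sin φ₁ + sin φ₂, √((cos φ₁ + Bx)² + By²)) = 35.16261°
λₘ = λ₁ + atan2(By, cos φ₁ + Bx) = -118.99835°

118.998°W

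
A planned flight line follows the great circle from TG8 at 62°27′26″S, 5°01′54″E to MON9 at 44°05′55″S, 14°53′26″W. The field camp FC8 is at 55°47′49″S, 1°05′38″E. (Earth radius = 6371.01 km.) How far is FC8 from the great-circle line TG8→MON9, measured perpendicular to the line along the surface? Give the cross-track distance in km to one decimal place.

300.2 km

TG8: φ = -62.45722°, λ = +5.03167°
MON9: φ = -44.09861°, λ = -14.89056°
FC8: φ = -55.79694°, λ = +1.09389°
δ₁₃ = central angle TG8→FC8 = 0.121420 rad  (haversine)
θ₁₃ = bearing TG8→FC8 = 341.415°,  θ₁₂ = bearing TG8→MON9 = 318.528°
dₓₜ = R·arcsin(sin δ₁₃ · sin(θ₁₃ − θ₁₂)) = 6371.01·arcsin(0.12112·sin(22.887°)) = 300.225 km
|dₓₜ| = 300.225 km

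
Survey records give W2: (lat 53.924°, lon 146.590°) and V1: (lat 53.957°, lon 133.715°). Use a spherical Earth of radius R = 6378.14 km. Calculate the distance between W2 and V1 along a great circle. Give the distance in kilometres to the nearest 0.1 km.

Δφ = 0.0330°,  Δλ = -12.8750°
a = sin²(Δφ/2) + cos φ₁ cos φ₂ sin²(Δλ/2) = 0.004356
c = 2·arcsin(√a) = 0.132090 rad = 7.5682°
d = R·c = 6378.14 × 0.132090 = 842.5 km

842.5 km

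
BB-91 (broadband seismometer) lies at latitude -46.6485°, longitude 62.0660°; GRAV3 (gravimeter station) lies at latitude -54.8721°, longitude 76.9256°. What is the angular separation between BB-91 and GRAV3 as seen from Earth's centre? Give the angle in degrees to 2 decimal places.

Δφ = -8.2236°,  Δλ = 14.8596°
a = sin²(Δφ/2) + cos φ₁ cos φ₂ sin²(Δλ/2) = 0.011746
c = 2·arcsin(√a) = 0.217187 rad = 12.4439°

12.44°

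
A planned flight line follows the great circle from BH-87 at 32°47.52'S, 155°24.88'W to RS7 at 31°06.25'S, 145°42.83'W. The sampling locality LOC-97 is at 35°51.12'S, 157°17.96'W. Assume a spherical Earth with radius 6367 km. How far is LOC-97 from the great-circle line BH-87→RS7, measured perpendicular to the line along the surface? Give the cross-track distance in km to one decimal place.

310.8 km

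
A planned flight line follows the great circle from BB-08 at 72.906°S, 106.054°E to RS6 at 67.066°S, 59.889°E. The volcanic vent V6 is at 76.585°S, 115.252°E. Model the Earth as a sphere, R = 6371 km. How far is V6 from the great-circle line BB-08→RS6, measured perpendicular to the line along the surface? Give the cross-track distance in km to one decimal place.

437.6 km

δ₁₃ = central angle BB-08→V6 = 0.076669 rad  (haversine)
θ₁₃ = bearing BB-08→V6 = 151.042°,  θ₁₂ = bearing BB-08→RS6 = 267.403°
dₓₜ = R·arcsin(sin δ₁₃ · sin(θ₁₃ − θ₁₂)) = 6371·arcsin(0.07659·sin(-116.361°)) = -437.581 km
|dₓₜ| = 437.581 km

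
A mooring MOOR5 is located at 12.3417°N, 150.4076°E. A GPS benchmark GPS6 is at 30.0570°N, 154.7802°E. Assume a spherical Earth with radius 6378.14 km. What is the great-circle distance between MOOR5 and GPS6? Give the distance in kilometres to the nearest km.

2023 km

Δφ = 17.7153°,  Δλ = 4.3726°
a = sin²(Δφ/2) + cos φ₁ cos φ₂ sin²(Δλ/2) = 0.024940
c = 2·arcsin(√a) = 0.317178 rad = 18.1730°
d = R·c = 6378.14 × 0.317178 = 2023.0 km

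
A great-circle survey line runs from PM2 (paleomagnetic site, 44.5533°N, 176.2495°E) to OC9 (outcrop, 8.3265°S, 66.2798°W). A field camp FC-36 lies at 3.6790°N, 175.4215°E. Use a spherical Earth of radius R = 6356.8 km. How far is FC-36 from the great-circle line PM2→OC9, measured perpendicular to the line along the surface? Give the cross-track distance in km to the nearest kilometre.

δ₁₃ = central angle PM2→FC-36 = 0.713505 rad  (haversine)
θ₁₃ = bearing PM2→FC-36 = 181.263°,  θ₁₂ = bearing PM2→OC9 = 76.114°
dₓₜ = R·arcsin(sin δ₁₃ · sin(θ₁₃ − θ₁₂)) = 6356.8·arcsin(0.65449·sin(105.148°)) = 4346.799 km
|dₓₜ| = 4346.799 km

4347 km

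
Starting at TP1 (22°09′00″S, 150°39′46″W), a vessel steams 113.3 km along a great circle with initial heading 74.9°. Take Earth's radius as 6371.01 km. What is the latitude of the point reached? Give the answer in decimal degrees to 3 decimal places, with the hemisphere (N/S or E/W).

TP1: φ = -22.15000°, λ = -150.66278°
δ = d/R = 113.3/6371.01 = 0.017784 rad
φ₂ = arcsin(sin φ₁ cos δ + cos φ₁ sin δ cos θ)
   = arcsin(-0.37703·0.99984 + 0.92620·0.01778·0.26050) = -21.88115°
λ₂ = λ₁ + atan2(sin θ sin δ cos φ₁, cos δ − sin φ₁ sin φ₂) = -149.60265°

21.881°S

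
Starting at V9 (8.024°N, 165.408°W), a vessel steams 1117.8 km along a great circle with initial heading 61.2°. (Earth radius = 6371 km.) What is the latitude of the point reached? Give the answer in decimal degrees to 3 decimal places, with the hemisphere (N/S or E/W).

12.751°N

δ = d/R = 1117.8/6371 = 0.175451 rad
φ₂ = arcsin(sin φ₁ cos δ + cos φ₁ sin δ cos θ)
   = arcsin(0.13959·0.98465 + 0.99021·0.17455·0.48175) = 12.75091°
λ₂ = λ₁ + atan2(sin θ sin δ cos φ₁, cos δ − sin φ₁ sin φ₂) = -156.38511°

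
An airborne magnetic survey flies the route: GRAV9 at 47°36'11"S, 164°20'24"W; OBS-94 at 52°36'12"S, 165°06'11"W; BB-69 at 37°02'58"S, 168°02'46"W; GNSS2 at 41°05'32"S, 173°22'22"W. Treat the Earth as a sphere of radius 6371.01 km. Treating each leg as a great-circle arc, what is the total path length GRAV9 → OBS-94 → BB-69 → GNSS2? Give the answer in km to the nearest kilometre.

GRAV9: φ = -47.60306°, λ = -164.34000°
OBS-94: φ = -52.60333°, λ = -165.10306°
BB-69: φ = -37.04944°, λ = -168.04611°
GNSS2: φ = -41.09222°, λ = -173.37278°
GRAV9→OBS-94: c = 0.087687 rad, d = 558.65 km
OBS-94→BB-69: c = 0.273841 rad, d = 1744.64 km
BB-69→GNSS2: c = 0.100898 rad, d = 642.82 km
Total = 558.65 + 1744.64 + 642.82 = 2946.12 km

2946 km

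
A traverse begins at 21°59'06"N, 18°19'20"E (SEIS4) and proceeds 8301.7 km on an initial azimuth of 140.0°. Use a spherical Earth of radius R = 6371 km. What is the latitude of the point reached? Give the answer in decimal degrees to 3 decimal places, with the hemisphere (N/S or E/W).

SEIS4: φ = +21.98500°, λ = +18.32222°
δ = d/R = 8301.7/6371 = 1.303045 rad
φ₂ = arcsin(sin φ₁ cos δ + cos φ₁ sin δ cos θ)
   = arcsin(0.37436·0.26456 + 0.92728·0.96437·-0.76604) = -35.87264°
λ₂ = λ₁ + atan2(sin θ sin δ cos φ₁, cos δ − sin φ₁ sin φ₂) = 68.22790°

35.873°S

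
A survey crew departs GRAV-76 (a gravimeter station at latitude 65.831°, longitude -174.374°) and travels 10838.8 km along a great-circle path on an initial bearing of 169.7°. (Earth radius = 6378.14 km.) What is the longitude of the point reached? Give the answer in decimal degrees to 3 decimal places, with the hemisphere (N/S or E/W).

δ = d/R = 10838.8/6378.14 = 1.699367 rad
φ₂ = arcsin(sin φ₁ cos δ + cos φ₁ sin δ cos θ)
   = arcsin(0.91234·-0.12822 + 0.40943·0.99175·-0.98389) = -31.09670°
λ₂ = λ₁ + atan2(sin θ sin δ cos φ₁, cos δ − sin φ₁ sin φ₂) = -162.42241°

162.422°W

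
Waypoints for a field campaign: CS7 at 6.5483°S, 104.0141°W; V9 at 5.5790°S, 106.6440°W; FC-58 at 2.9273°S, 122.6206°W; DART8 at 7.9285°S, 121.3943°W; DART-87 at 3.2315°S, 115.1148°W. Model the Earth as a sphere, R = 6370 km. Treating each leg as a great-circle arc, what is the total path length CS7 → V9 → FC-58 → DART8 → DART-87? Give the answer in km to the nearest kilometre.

3547 km

CS7→V9: c = 0.048677 rad, d = 310.07 km
V9→FC-58: c = 0.281872 rad, d = 1795.52 km
FC-58→DART8: c = 0.089849 rad, d = 572.34 km
DART8→DART-87: c = 0.136424 rad, d = 869.02 km
Total = 310.07 + 1795.52 + 572.34 + 869.02 = 3546.96 km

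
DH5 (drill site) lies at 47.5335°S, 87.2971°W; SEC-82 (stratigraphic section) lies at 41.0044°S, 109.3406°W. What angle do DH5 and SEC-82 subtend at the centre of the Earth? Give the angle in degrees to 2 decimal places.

17.01°

Δφ = 6.5291°,  Δλ = -22.0435°
a = sin²(Δφ/2) + cos φ₁ cos φ₂ sin²(Δλ/2) = 0.021866
c = 2·arcsin(√a) = 0.296831 rad = 17.0071°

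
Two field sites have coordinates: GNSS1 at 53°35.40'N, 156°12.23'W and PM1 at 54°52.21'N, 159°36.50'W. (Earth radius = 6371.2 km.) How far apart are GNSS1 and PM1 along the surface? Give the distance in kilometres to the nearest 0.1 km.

GNSS1: φ = +53.59000°, λ = -156.20383°
PM1: φ = +54.87017°, λ = -159.60833°
Δφ = 1.2802°,  Δλ = -3.4045°
a = sin²(Δφ/2) + cos φ₁ cos φ₂ sin²(Δλ/2) = 0.000426
c = 2·arcsin(√a) = 0.041292 rad = 2.3658°
d = R·c = 6371.2 × 0.041292 = 263.1 km

263.1 km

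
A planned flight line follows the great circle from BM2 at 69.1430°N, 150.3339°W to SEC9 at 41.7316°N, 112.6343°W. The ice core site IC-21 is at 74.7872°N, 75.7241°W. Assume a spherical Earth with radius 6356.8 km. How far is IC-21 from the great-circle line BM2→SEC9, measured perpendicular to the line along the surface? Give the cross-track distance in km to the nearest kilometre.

2429 km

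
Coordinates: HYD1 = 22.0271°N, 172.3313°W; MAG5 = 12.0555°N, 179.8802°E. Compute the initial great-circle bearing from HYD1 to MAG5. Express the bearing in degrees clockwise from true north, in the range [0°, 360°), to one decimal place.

218.0°

Δλ = -7.7885°
y = sin Δλ · cos φ₂ = -0.132528
x = cos φ₁ sin φ₂ − sin φ₁ cos φ₂ cos Δλ = -0.169777
θ = atan2(y, x) = -142.0243° → 217.9757° (mod 360°)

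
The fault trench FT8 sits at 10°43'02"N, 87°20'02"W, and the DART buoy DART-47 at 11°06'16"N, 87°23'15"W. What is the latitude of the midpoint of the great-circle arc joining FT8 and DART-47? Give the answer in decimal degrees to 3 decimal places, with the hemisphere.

FT8: φ = +10.71722°, λ = -87.33389°
DART-47: φ = +11.10444°, λ = -87.38750°
Bx = cos φ₂ cos Δλ = 0.981277,  By = cos φ₂ sin Δλ = -0.000918
φₘ = atan2(sin φ₁ + sin φ₂, √((cos φ₁ + Bx)² + By²)) = 10.91083°
λₘ = λ₁ + atan2(By, cos φ₁ + Bx) = -87.36068°

10.911°N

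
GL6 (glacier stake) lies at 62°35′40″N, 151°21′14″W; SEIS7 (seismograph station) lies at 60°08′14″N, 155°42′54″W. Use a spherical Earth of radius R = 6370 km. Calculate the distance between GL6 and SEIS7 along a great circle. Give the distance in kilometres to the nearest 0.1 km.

GL6: φ = +62.59444°, λ = -151.35389°
SEIS7: φ = +60.13722°, λ = -155.71500°
Δφ = -2.4572°,  Δλ = -4.3611°
a = sin²(Δφ/2) + cos φ₁ cos φ₂ sin²(Δλ/2) = 0.000792
c = 2·arcsin(√a) = 0.056276 rad = 3.2244°
d = R·c = 6370 × 0.056276 = 358.5 km

358.5 km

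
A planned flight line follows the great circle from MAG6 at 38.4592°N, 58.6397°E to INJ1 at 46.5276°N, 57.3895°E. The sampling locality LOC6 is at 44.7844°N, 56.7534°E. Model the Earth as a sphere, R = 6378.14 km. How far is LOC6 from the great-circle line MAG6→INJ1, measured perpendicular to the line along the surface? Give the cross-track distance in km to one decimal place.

73.3 km

δ₁₃ = central angle MAG6→LOC6 = 0.113096 rad  (haversine)
θ₁₃ = bearing MAG6→LOC6 = 348.053°,  θ₁₂ = bearing MAG6→INJ1 = 353.900°
dₓₜ = R·arcsin(sin δ₁₃ · sin(θ₁₃ − θ₁₂)) = 6378.14·arcsin(0.11286·sin(-5.847°)) = -73.333 km
|dₓₜ| = 73.333 km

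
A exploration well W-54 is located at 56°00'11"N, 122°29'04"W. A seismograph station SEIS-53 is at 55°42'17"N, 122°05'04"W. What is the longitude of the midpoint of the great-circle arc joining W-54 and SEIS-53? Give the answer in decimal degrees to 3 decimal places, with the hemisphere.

W-54: φ = +56.00306°, λ = -122.48444°
SEIS-53: φ = +55.70472°, λ = -122.08444°
Bx = cos φ₂ cos Δλ = 0.563444,  By = cos φ₂ sin Δλ = 0.003934
φₘ = atan2(sin φ₁ + sin φ₂, √((cos φ₁ + Bx)² + By²)) = 55.85405°
λₘ = λ₁ + atan2(By, cos φ₁ + Bx) = -122.28368°

122.284°W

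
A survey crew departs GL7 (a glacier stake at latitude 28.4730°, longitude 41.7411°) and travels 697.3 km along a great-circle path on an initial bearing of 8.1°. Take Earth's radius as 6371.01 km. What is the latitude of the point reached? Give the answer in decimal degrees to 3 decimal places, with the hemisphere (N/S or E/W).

34.677°N

δ = d/R = 697.3/6371.01 = 0.109449 rad
φ₂ = arcsin(sin φ₁ cos δ + cos φ₁ sin δ cos θ)
   = arcsin(0.47674·0.99402 + 0.87904·0.10923·0.99002) = 34.67719°
λ₂ = λ₁ + atan2(sin θ sin δ cos φ₁, cos δ − sin φ₁ sin φ₂) = 42.81346°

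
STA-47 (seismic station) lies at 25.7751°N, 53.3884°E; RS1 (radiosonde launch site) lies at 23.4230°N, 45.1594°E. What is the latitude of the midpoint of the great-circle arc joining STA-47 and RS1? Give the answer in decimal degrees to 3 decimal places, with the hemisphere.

Bx = cos φ₂ cos Δλ = 0.908147,  By = cos φ₂ sin Δλ = -0.131335
φₘ = atan2(sin φ₁ + sin φ₂, √((cos φ₁ + Bx)² + By²)) = 24.65506°
λₘ = λ₁ + atan2(By, cos φ₁ + Bx) = 49.23516°

24.655°N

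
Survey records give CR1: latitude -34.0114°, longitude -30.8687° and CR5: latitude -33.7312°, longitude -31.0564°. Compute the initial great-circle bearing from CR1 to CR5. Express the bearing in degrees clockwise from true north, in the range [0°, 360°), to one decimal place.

330.9°

Δλ = -0.1877°
y = sin Δλ · cos φ₂ = -0.002724
x = cos φ₁ sin φ₂ − sin φ₁ cos φ₂ cos Δλ = 0.004888
θ = atan2(y, x) = -29.1349° → 330.8651° (mod 360°)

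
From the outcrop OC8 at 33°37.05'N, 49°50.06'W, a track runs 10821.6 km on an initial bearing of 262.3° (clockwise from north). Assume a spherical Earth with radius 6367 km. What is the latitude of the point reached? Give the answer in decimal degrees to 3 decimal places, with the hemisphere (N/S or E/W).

10.474°S

OC8: φ = +33.61750°, λ = -49.83433°
δ = d/R = 10821.6/6367 = 1.699639 rad
φ₂ = arcsin(sin φ₁ cos δ + cos φ₁ sin δ cos θ)
   = arcsin(0.55365·-0.12849 + 0.83275·0.99171·-0.13399) = -10.47394°
λ₂ = λ₁ + atan2(sin θ sin δ cos φ₁, cos δ − sin φ₁ sin φ₂) = -141.78263°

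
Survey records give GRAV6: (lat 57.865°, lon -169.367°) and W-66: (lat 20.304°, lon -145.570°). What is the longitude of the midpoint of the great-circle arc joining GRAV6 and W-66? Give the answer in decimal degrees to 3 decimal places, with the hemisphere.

154.138°W

Bx = cos φ₂ cos Δλ = 0.858128,  By = cos φ₂ sin Δλ = 0.378426
φₘ = atan2(sin φ₁ + sin φ₂, √((cos φ₁ + Bx)² + By²)) = 39.64722°
λₘ = λ₁ + atan2(By, cos φ₁ + Bx) = -154.13786°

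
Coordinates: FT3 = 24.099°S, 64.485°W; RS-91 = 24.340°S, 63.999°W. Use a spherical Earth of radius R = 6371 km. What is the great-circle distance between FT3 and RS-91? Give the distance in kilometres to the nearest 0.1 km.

Δφ = -0.2410°,  Δλ = 0.4860°
a = sin²(Δφ/2) + cos φ₁ cos φ₂ sin²(Δλ/2) = 0.000019
c = 2·arcsin(√a) = 0.008805 rad = 0.5045°
d = R·c = 6371 × 0.008805 = 56.1 km

56.1 km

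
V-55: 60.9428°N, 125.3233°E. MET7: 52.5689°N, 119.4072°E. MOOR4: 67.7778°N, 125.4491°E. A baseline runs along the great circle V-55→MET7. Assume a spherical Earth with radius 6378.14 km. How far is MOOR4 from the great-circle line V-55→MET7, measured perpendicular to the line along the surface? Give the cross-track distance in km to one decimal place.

δ₁₃ = central angle V-55→MOOR4 = 0.119297 rad  (haversine)
θ₁₃ = bearing V-55→MOOR4 = 0.400°,  θ₁₂ = bearing V-55→MET7 = 203.687°
dₓₜ = R·arcsin(sin δ₁₃ · sin(θ₁₃ − θ₁₂)) = 6378.14·arcsin(0.11901·sin(-203.287°)) = 300.212 km
|dₓₜ| = 300.212 km

300.2 km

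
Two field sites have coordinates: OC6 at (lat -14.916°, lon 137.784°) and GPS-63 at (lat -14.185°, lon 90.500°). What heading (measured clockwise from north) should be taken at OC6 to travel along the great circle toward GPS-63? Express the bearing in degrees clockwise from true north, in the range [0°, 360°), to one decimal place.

Δλ = -47.2840°
y = sin Δλ · cos φ₂ = -0.712323
x = cos φ₁ sin φ₂ − sin φ₁ cos φ₂ cos Δλ = -0.067507
θ = atan2(y, x) = -95.4138° → 264.5862° (mod 360°)

264.6°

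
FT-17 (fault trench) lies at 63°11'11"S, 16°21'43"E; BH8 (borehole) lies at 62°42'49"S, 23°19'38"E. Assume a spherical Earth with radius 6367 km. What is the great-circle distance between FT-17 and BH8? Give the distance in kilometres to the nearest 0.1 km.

FT-17: φ = -63.18639°, λ = +16.36194°
BH8: φ = -62.71361°, λ = +23.32722°
Δφ = 0.4728°,  Δλ = 6.9653°
a = sin²(Δφ/2) + cos φ₁ cos φ₂ sin²(Δλ/2) = 0.000780
c = 2·arcsin(√a) = 0.055869 rad = 3.2010°
d = R·c = 6367 × 0.055869 = 355.7 km

355.7 km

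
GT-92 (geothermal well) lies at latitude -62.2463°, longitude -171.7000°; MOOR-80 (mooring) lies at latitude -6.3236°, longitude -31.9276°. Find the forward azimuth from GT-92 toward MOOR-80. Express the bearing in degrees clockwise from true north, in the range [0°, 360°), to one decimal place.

138.4°

Δλ = 139.7724°
y = sin Δλ · cos φ₂ = 0.641896
x = cos φ₁ sin φ₂ − sin φ₁ cos φ₂ cos Δλ = -0.722832
θ = atan2(y, x) = 138.3940° → 138.3940° (mod 360°)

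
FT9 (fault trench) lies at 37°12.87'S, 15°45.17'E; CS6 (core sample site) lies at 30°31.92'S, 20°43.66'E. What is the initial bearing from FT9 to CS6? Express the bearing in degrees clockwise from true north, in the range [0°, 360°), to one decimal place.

FT9: φ = -37.21450°, λ = +15.75283°
CS6: φ = -30.53200°, λ = +20.72767°
Δλ = 4.9748°
y = sin Δλ · cos φ₂ = 0.074694
x = cos φ₁ sin φ₂ − sin φ₁ cos φ₂ cos Δλ = 0.114405
θ = atan2(y, x) = 33.1403° → 33.1403° (mod 360°)

33.1°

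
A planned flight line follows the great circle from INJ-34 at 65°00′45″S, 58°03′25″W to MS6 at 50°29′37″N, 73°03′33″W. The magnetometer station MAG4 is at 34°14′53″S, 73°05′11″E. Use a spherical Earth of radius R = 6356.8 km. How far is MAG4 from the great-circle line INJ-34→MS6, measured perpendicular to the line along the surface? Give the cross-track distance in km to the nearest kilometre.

INJ-34: φ = -65.01250°, λ = -58.05694°
MS6: φ = +50.49361°, λ = -73.05917°
MAG4: φ = -34.24806°, λ = +73.08639°
δ₁₃ = central angle INJ-34→MAG4 = 1.286625 rad  (haversine)
θ₁₃ = bearing INJ-34→MAG4 = 139.571°,  θ₁₂ = bearing INJ-34→MS6 = 349.435°
dₓₜ = R·arcsin(sin δ₁₃ · sin(θ₁₃ − θ₁₂)) = 6356.8·arcsin(0.95989·sin(-209.863°)) = 3167.797 km
|dₓₜ| = 3167.797 km

3168 km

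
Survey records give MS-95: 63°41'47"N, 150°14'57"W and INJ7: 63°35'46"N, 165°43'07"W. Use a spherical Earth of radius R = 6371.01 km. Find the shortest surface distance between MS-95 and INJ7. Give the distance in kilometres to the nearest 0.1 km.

761.8 km

MS-95: φ = +63.69639°, λ = -150.24917°
INJ7: φ = +63.59611°, λ = -165.71861°
Δφ = -0.1003°,  Δλ = -15.4694°
a = sin²(Δφ/2) + cos φ₁ cos φ₂ sin²(Δλ/2) = 0.003570
c = 2·arcsin(√a) = 0.119573 rad = 6.8510°
d = R·c = 6371.01 × 0.119573 = 761.8 km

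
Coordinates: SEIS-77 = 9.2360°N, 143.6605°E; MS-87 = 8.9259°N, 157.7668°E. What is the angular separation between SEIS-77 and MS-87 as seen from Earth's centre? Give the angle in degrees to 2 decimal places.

13.93°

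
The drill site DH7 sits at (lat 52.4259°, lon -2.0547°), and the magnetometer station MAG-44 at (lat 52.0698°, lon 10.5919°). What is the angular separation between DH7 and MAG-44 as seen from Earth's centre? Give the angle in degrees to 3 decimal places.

Δφ = -0.3561°,  Δλ = 12.6466°
a = sin²(Δφ/2) + cos φ₁ cos φ₂ sin²(Δλ/2) = 0.004557
c = 2·arcsin(√a) = 0.135108 rad = 7.7411°

7.741°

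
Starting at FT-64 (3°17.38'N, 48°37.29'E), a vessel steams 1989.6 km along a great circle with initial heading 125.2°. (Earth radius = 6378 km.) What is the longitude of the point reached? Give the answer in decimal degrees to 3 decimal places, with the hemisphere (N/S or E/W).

63.258°E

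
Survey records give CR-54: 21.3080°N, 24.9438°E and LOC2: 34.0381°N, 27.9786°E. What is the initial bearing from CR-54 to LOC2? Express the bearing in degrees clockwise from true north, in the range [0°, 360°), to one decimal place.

Δλ = 3.0348°
y = sin Δλ · cos φ₂ = 0.043872
x = cos φ₁ sin φ₂ − sin φ₁ cos φ₂ cos Δλ = 0.220781
θ = atan2(y, x) = 11.2389° → 11.2389° (mod 360°)

11.2°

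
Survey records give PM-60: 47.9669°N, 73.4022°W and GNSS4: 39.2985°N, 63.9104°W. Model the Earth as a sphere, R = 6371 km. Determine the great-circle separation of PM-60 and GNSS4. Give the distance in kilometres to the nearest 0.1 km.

Δφ = -8.6684°,  Δλ = 9.4918°
a = sin²(Δφ/2) + cos φ₁ cos φ₂ sin²(Δλ/2) = 0.009258
c = 2·arcsin(√a) = 0.192738 rad = 11.0431°
d = R·c = 6371 × 0.192738 = 1227.9 km

1227.9 km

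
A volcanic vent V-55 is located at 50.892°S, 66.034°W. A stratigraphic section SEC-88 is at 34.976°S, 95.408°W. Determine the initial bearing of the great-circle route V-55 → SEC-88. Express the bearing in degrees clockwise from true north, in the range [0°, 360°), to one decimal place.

295.6°

Δλ = -29.3740°
y = sin Δλ · cos φ₂ = -0.401919
x = cos φ₁ sin φ₂ − sin φ₁ cos φ₂ cos Δλ = 0.192485
θ = atan2(y, x) = -64.4095° → 295.5905° (mod 360°)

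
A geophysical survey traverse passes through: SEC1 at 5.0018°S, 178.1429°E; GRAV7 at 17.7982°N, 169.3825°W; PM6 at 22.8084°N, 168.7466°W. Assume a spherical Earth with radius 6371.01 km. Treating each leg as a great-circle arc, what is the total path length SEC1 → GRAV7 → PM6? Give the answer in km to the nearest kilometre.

SEC1→GRAV7: c = 0.452240 rad, d = 2881.23 km
GRAV7→PM6: c = 0.088061 rad, d = 561.04 km
Total = 2881.23 + 561.04 = 3442.26 km

3442 km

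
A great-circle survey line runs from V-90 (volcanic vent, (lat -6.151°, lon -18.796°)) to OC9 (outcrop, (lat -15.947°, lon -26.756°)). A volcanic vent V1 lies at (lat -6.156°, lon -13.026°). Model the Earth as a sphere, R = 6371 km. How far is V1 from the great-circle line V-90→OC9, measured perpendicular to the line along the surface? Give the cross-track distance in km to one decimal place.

δ₁₃ = central angle V-90→V1 = 0.100125 rad  (haversine)
θ₁₃ = bearing V-90→V1 = 90.359°,  θ₁₂ = bearing V-90→OC9 = 217.885°
dₓₜ = R·arcsin(sin δ₁₃ · sin(θ₁₃ − θ₁₂)) = 6371·arcsin(0.09996·sin(-127.526°)) = -505.587 km
|dₓₜ| = 505.587 km

505.6 km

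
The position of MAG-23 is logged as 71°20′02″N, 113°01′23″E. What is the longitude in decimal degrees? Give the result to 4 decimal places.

113° + 1′/60 + 23″/3600 = 113 + 0.01667 + 0.00639 = 113.0231°

113.0231°E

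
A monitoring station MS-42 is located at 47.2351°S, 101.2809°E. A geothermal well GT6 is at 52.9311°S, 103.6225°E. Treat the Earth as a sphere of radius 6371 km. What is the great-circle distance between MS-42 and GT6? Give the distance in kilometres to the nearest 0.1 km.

654.9 km

Δφ = -5.6960°,  Δλ = 2.3416°
a = sin²(Δφ/2) + cos φ₁ cos φ₂ sin²(Δλ/2) = 0.002640
c = 2·arcsin(√a) = 0.102800 rad = 5.8900°
d = R·c = 6371 × 0.102800 = 654.9 km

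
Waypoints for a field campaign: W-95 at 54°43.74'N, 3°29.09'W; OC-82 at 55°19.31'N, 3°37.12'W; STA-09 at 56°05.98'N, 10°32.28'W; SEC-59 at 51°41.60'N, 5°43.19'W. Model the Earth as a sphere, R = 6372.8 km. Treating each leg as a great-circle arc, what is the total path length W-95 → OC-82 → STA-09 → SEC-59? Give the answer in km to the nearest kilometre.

W-95: φ = +54.72900°, λ = -3.48483°
OC-82: φ = +55.32183°, λ = -3.61867°
STA-09: φ = +56.09967°, λ = -10.53800°
SEC-59: φ = +51.69333°, λ = -5.71983°
W-95→OC-82: c = 0.010433 rad, d = 66.49 km
OC-82→STA-09: c = 0.069345 rad, d = 441.92 km
STA-09→SEC-59: c = 0.091437 rad, d = 582.71 km
Total = 66.49 + 441.92 + 582.71 = 1091.12 km

1091 km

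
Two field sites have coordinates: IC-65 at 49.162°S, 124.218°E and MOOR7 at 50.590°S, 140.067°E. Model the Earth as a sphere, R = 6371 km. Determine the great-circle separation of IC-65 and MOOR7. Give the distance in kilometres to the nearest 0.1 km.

1144.5 km

Δφ = -1.4280°,  Δλ = 15.8490°
a = sin²(Δφ/2) + cos φ₁ cos φ₂ sin²(Δλ/2) = 0.008046
c = 2·arcsin(√a) = 0.179644 rad = 10.2929°
d = R·c = 6371 × 0.179644 = 1144.5 km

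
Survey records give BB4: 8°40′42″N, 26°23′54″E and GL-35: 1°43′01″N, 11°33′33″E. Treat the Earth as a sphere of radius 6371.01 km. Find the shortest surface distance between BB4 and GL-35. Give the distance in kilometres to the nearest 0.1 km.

BB4: φ = +8.67833°, λ = +26.39833°
GL-35: φ = +1.71694°, λ = +11.55917°
Δφ = -6.9614°,  Δλ = -14.8392°
a = sin²(Δφ/2) + cos φ₁ cos φ₂ sin²(Δλ/2) = 0.020163
c = 2·arcsin(√a) = 0.284959 rad = 16.3269°
d = R·c = 6371.01 × 0.284959 = 1815.5 km

1815.5 km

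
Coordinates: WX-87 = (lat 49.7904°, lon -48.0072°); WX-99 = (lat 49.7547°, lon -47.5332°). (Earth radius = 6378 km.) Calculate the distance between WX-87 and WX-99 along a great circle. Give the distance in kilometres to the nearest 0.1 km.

Δφ = -0.0357°,  Δλ = 0.4740°
a = sin²(Δφ/2) + cos φ₁ cos φ₂ sin²(Δλ/2) = 0.000007
c = 2·arcsin(√a) = 0.005379 rad = 0.3082°
d = R·c = 6378 × 0.005379 = 34.3 km

34.3 km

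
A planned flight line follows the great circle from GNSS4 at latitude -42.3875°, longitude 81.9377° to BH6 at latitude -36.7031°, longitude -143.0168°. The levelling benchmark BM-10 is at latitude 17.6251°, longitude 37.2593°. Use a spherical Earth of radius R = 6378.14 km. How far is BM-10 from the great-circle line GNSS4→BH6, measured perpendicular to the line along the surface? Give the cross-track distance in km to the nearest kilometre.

δ₁₃ = central angle GNSS4→BM-10 = 1.269855 rad  (haversine)
θ₁₃ = bearing GNSS4→BM-10 = 315.440°,  θ₁₂ = bearing GNSS4→BH6 = 145.491°
dₓₜ = R·arcsin(sin δ₁₃ · sin(θ₁₃ − θ₁₂)) = 6378.14·arcsin(0.95506·sin(169.950°)) = 1068.045 km
|dₓₜ| = 1068.045 km

1068 km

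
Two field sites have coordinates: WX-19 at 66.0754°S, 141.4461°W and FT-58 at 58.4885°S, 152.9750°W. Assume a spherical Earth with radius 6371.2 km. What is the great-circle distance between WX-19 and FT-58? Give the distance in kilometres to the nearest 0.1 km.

1029.7 km

Δφ = 7.5869°,  Δλ = -11.5289°
a = sin²(Δφ/2) + cos φ₁ cos φ₂ sin²(Δλ/2) = 0.006515
c = 2·arcsin(√a) = 0.161612 rad = 9.2597°
d = R·c = 6371.2 × 0.161612 = 1029.7 km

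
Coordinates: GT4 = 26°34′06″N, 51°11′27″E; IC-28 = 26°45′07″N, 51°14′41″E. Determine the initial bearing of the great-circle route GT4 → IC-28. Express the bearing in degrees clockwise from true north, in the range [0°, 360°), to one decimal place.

GT4: φ = +26.56833°, λ = +51.19083°
IC-28: φ = +26.75194°, λ = +51.24472°
Δλ = 0.0539°
y = sin Δλ · cos φ₂ = 0.000840
x = cos φ₁ sin φ₂ − sin φ₁ cos φ₂ cos Δλ = 0.003205
θ = atan2(y, x) = 14.6850° → 14.6850° (mod 360°)

14.7°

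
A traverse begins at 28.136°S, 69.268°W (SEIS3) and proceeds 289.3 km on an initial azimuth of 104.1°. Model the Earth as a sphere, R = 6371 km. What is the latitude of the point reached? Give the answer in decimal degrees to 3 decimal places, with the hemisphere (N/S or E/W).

δ = d/R = 289.3/6371 = 0.045409 rad
φ₂ = arcsin(sin φ₁ cos δ + cos φ₁ sin δ cos θ)
   = arcsin(-0.47157·0.99897 + 0.88183·0.04539·-0.24362) = -28.73973°
λ₂ = λ₁ + atan2(sin θ sin δ cos φ₁, cos δ − sin φ₁ sin φ₂) = -66.38991°

28.740°S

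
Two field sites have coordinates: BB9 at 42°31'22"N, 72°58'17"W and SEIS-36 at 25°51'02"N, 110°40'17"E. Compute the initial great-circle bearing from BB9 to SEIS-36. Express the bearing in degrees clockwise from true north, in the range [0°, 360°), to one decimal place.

356.5°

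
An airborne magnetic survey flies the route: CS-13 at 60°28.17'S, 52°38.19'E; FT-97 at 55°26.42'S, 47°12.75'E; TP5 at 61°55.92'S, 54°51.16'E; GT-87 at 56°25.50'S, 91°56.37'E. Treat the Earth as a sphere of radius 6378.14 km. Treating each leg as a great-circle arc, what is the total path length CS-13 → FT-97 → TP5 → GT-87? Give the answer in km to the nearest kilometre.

3659 km

CS-13: φ = -60.46950°, λ = +52.63650°
FT-97: φ = -55.44033°, λ = +47.21250°
TP5: φ = -61.93200°, λ = +54.85267°
GT-87: φ = -56.42500°, λ = +91.93950°
CS-13→FT-97: c = 0.101055 rad, d = 644.54 km
FT-97→TP5: c = 0.132620 rad, d = 845.87 km
TP5→GT-87: c = 0.340015 rad, d = 2168.66 km
Total = 644.54 + 845.87 + 2168.66 = 3659.07 km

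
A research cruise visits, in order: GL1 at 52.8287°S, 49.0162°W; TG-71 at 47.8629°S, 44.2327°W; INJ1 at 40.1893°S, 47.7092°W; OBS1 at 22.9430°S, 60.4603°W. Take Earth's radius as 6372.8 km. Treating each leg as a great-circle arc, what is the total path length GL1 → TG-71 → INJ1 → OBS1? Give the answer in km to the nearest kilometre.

GL1→TG-71: c = 0.101684 rad, d = 648.01 km
TG-71→INJ1: c = 0.140817 rad, d = 897.40 km
INJ1→OBS1: c = 0.354875 rad, d = 2261.55 km
Total = 648.01 + 897.40 + 2261.55 = 3806.96 km

3807 km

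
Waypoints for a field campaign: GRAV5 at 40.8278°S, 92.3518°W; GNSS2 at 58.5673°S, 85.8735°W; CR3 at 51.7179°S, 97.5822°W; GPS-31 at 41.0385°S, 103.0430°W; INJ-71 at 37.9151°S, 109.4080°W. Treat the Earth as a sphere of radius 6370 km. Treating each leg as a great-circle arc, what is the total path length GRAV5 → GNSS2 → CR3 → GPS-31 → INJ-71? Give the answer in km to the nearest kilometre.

GRAV5→GNSS2: c = 0.317778 rad, d = 2024.25 km
GNSS2→CR3: c = 0.166684 rad, d = 1061.78 km
CR3→GPS-31: c = 0.197508 rad, d = 1258.12 km
GPS-31→INJ-71: c = 0.101568 rad, d = 646.99 km
Total = 2024.25 + 1061.78 + 1258.12 + 646.99 = 4991.14 km

4991 km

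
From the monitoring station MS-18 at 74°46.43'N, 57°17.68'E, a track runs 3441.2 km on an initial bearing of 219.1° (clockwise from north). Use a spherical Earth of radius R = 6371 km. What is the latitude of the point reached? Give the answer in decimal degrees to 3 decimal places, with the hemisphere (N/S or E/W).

46.280°N

MS-18: φ = +74.77383°, λ = +57.29467°
δ = d/R = 3441.2/6371 = 0.540135 rad
φ₂ = arcsin(sin φ₁ cos δ + cos φ₁ sin δ cos θ)
   = arcsin(0.96490·0.85764 + 0.26263·0.51425·-0.77605) = 46.27968°
λ₂ = λ₁ + atan2(sin θ sin δ cos φ₁, cos δ − sin φ₁ sin φ₂) = 29.30817°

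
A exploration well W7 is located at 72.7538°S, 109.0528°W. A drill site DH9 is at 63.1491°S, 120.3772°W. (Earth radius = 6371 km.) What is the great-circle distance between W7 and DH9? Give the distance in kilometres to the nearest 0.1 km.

1163.3 km

Δφ = 9.6047°,  Δλ = -11.3244°
a = sin²(Δφ/2) + cos φ₁ cos φ₂ sin²(Δλ/2) = 0.008312
c = 2·arcsin(√a) = 0.182598 rad = 10.4621°
d = R·c = 6371 × 0.182598 = 1163.3 km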